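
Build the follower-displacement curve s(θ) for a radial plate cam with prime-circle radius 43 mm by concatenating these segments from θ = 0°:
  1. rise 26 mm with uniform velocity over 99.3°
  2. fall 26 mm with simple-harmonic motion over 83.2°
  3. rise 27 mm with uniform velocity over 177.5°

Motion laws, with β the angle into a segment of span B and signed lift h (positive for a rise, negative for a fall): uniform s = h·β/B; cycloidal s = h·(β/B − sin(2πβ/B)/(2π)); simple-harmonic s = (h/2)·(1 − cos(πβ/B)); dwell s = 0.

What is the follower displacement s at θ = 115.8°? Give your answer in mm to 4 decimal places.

seg 1 [0°–99.3°] uniform, h=26: full span → s += 26 → s = 26.0000
seg 2 [99.3°–182.5°] simple-harmonic, h=-26: θ=115.8° here. β=16.5, B=83.2. -26/2·(1 − cos(π·0.1983)) = -2.4425 → s = 23.5575

23.5575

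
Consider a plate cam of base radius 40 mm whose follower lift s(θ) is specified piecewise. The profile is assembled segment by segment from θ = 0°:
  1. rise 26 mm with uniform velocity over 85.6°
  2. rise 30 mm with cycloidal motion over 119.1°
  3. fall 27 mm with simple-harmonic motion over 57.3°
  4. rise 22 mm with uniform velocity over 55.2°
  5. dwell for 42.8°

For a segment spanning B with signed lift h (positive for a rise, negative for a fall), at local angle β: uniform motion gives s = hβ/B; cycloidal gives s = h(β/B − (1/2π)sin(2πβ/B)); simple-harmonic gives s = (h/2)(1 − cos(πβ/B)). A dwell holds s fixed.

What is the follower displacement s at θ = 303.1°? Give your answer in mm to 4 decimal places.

seg 1 [0°–85.6°] uniform, h=26: full span → s += 26 → s = 26.0000
seg 2 [85.6°–204.7°] cycloidal, h=30: full span → s += 30 → s = 56.0000
seg 3 [204.7°–262°] simple-harmonic, h=-27: full span → s += -27 → s = 29.0000
seg 4 [262°–317.2°] uniform, h=22: θ=303.1° here. β=41.1, B=55.2. 22·41.1/55.2 = 16.3804 → s = 45.3804

45.3804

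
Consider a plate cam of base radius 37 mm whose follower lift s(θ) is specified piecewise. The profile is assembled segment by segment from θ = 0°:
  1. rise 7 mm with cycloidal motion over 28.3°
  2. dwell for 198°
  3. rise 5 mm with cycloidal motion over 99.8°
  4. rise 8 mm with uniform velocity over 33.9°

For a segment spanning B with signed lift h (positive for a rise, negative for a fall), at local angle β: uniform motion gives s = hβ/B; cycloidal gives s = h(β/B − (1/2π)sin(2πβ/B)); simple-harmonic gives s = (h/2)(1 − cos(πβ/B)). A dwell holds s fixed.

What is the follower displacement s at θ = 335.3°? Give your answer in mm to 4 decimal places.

seg 1 [0°–28.3°] cycloidal, h=7: full span → s += 7 → s = 7.0000
seg 2 [28.3°–226.3°] dwell: s stays 7.0000
seg 3 [226.3°–326.1°] cycloidal, h=5: full span → s += 5 → s = 12.0000
seg 4 [326.1°–360°] uniform, h=8: θ=335.3° here. β=9.2, B=33.9. 8·9.2/33.9 = 2.1711 → s = 14.1711

14.1711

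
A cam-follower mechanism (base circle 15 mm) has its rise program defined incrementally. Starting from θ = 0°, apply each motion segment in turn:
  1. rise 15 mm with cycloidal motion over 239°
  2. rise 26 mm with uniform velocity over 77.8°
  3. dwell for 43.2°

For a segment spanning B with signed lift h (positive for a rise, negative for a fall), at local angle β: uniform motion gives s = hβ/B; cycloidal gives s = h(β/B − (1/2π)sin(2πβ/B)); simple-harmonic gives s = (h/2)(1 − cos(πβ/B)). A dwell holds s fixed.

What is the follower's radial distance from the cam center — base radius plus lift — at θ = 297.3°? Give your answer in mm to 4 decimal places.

seg 1 [0°–239°] cycloidal, h=15: full span → s += 15 → s = 15.0000
seg 2 [239°–316.8°] uniform, h=26: θ=297.3° here. β=58.3, B=77.8. 26·58.3/77.8 = 19.4833 → s = 34.4833
radial distance = base radius + s = 15 + 34.4833 = 49.4833

49.4833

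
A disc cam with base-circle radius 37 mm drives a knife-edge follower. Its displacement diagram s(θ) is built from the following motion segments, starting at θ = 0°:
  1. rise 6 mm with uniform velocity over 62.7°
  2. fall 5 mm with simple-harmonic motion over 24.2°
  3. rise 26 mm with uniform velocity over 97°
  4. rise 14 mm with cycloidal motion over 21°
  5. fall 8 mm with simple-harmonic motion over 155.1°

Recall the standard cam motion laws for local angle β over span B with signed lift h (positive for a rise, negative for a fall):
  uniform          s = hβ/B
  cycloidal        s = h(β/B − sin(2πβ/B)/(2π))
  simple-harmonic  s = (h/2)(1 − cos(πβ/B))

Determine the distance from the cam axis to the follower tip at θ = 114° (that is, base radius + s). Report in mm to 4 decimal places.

seg 1 [0°–62.7°] uniform, h=6: full span → s += 6 → s = 6.0000
seg 2 [62.7°–86.9°] simple-harmonic, h=-5: full span → s += -5 → s = 1.0000
seg 3 [86.9°–183.9°] uniform, h=26: θ=114° here. β=27.1, B=97. 26·27.1/97 = 7.2639 → s = 8.2639
radial distance = base radius + s = 37 + 8.2639 = 45.2639

45.2639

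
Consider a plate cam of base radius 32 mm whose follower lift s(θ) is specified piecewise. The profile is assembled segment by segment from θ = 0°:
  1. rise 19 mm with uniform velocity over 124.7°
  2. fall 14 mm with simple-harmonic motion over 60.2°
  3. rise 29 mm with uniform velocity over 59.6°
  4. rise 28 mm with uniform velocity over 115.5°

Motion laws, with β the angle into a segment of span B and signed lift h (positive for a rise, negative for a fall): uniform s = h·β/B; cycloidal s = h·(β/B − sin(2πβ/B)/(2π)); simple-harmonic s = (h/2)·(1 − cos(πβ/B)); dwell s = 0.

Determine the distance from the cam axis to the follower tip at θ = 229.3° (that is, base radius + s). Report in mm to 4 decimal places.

seg 1 [0°–124.7°] uniform, h=19: full span → s += 19 → s = 19.0000
seg 2 [124.7°–184.9°] simple-harmonic, h=-14: full span → s += -14 → s = 5.0000
seg 3 [184.9°–244.5°] uniform, h=29: θ=229.3° here. β=44.4, B=59.6. 29·44.4/59.6 = 21.6040 → s = 26.6040
radial distance = base radius + s = 32 + 26.6040 = 58.6040

58.6040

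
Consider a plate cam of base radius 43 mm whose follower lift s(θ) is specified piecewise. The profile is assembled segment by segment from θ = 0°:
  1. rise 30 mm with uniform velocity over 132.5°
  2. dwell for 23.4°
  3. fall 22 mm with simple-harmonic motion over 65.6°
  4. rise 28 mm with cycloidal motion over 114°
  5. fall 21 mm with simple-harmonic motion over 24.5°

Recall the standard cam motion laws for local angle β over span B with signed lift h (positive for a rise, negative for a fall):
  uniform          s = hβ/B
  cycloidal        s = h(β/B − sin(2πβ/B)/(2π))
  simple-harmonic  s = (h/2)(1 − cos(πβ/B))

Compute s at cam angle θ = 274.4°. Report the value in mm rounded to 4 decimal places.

seg 1 [0°–132.5°] uniform, h=30: full span → s += 30 → s = 30.0000
seg 2 [132.5°–155.9°] dwell: s stays 30.0000
seg 3 [155.9°–221.5°] simple-harmonic, h=-22: full span → s += -22 → s = 8.0000
seg 4 [221.5°–335.5°] cycloidal, h=28: θ=274.4° here. β=52.9, B=114. 28·(0.4640 − sin(2π·0.4640)/(2π)) = 11.9945 → s = 19.9945

19.9945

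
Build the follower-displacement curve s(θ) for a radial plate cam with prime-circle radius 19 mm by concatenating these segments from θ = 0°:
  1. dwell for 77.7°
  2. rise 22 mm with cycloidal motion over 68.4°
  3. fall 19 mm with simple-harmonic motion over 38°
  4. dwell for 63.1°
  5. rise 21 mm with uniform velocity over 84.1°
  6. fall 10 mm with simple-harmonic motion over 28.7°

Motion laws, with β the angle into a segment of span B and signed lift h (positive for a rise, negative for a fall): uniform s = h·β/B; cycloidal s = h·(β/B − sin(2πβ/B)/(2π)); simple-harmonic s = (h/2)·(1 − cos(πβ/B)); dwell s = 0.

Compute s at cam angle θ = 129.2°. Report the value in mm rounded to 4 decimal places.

seg 1 [0°–77.7°] dwell: s stays 0.0000
seg 2 [77.7°–146.1°] cycloidal, h=22: θ=129.2° here. β=51.5, B=68.4. 22·(0.7529 − sin(2π·0.7529)/(2π)) = 20.0651 → s = 20.0651

20.0651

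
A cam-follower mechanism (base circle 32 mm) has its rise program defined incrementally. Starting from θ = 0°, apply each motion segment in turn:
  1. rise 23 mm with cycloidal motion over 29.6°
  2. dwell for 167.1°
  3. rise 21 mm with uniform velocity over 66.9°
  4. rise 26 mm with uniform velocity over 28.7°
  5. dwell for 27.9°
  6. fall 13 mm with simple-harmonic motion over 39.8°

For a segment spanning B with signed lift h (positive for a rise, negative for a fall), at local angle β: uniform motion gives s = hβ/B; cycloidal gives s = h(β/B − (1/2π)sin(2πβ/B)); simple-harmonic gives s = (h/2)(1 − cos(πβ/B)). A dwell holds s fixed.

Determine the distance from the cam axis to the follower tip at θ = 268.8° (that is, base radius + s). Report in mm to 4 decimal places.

seg 1 [0°–29.6°] cycloidal, h=23: full span → s += 23 → s = 23.0000
seg 2 [29.6°–196.7°] dwell: s stays 23.0000
seg 3 [196.7°–263.6°] uniform, h=21: full span → s += 21 → s = 44.0000
seg 4 [263.6°–292.3°] uniform, h=26: θ=268.8° here. β=5.2, B=28.7. 26·5.2/28.7 = 4.7108 → s = 48.7108
radial distance = base radius + s = 32 + 48.7108 = 80.7108

80.7108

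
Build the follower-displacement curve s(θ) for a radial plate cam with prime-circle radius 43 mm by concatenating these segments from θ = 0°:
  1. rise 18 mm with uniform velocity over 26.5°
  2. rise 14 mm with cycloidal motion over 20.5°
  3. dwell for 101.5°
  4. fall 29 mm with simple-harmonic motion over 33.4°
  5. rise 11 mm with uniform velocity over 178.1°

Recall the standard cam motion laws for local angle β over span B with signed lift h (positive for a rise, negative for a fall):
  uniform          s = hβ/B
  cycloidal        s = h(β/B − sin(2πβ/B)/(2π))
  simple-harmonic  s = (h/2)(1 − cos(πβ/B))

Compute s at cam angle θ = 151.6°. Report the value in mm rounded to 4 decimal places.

seg 1 [0°–26.5°] uniform, h=18: full span → s += 18 → s = 18.0000
seg 2 [26.5°–47°] cycloidal, h=14: full span → s += 14 → s = 32.0000
seg 3 [47°–148.5°] dwell: s stays 32.0000
seg 4 [148.5°–181.9°] simple-harmonic, h=-29: θ=151.6° here. β=3.1, B=33.4. -29/2·(1 − cos(π·0.0928)) = -0.6121 → s = 31.3879

31.3879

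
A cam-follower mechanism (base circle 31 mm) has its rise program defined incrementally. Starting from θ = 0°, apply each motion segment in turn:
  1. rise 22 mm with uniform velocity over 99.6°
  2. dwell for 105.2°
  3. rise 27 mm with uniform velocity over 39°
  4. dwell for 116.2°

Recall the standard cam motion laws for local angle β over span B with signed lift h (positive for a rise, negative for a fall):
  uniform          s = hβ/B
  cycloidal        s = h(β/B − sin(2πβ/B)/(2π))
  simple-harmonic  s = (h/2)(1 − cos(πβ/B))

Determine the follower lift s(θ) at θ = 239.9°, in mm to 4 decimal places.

seg 1 [0°–99.6°] uniform, h=22: full span → s += 22 → s = 22.0000
seg 2 [99.6°–204.8°] dwell: s stays 22.0000
seg 3 [204.8°–243.8°] uniform, h=27: θ=239.9° here. β=35.1, B=39. 27·35.1/39 = 24.3000 → s = 46.3000

46.3000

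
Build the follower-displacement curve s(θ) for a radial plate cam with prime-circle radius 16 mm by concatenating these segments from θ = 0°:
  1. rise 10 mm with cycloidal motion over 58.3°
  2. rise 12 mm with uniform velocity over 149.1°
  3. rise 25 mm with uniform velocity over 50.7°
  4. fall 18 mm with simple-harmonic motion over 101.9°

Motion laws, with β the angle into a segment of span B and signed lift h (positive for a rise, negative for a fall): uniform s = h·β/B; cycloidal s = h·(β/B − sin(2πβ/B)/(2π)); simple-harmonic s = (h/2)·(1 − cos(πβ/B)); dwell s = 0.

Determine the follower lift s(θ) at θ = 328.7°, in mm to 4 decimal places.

seg 1 [0°–58.3°] cycloidal, h=10: full span → s += 10 → s = 10.0000
seg 2 [58.3°–207.4°] uniform, h=12: full span → s += 12 → s = 22.0000
seg 3 [207.4°–258.1°] uniform, h=25: full span → s += 25 → s = 47.0000
seg 4 [258.1°–360°] simple-harmonic, h=-18: θ=328.7° here. β=70.6, B=101.9. -18/2·(1 − cos(π·0.6928)) = -14.1249 → s = 32.8751

32.8751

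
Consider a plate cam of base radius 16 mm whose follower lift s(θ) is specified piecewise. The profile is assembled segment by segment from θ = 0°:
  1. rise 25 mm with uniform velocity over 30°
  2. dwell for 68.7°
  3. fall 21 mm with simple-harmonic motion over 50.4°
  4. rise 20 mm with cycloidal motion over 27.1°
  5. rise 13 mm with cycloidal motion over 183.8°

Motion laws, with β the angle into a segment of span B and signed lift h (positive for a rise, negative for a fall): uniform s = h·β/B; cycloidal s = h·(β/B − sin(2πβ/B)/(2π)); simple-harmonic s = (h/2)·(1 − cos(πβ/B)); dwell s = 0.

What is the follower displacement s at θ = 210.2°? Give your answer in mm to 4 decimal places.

seg 1 [0°–30°] uniform, h=25: full span → s += 25 → s = 25.0000
seg 2 [30°–98.7°] dwell: s stays 25.0000
seg 3 [98.7°–149.1°] simple-harmonic, h=-21: full span → s += -21 → s = 4.0000
seg 4 [149.1°–176.2°] cycloidal, h=20: full span → s += 20 → s = 24.0000
seg 5 [176.2°–360°] cycloidal, h=13: θ=210.2° here. β=34, B=183.8. 13·(0.1850 − sin(2π·0.1850)/(2π)) = 0.5060 → s = 24.5060

24.5060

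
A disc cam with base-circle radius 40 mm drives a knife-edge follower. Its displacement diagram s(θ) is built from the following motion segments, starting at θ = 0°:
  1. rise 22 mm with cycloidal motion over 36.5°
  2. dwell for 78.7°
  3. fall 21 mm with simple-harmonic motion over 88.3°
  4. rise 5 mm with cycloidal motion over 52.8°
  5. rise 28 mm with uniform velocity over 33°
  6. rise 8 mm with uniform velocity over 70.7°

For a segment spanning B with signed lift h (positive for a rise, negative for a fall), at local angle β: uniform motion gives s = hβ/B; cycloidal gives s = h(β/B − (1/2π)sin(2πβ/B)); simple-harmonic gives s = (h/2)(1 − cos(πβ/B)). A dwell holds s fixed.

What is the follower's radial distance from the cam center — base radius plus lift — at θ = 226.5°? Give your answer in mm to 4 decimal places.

seg 1 [0°–36.5°] cycloidal, h=22: full span → s += 22 → s = 22.0000
seg 2 [36.5°–115.2°] dwell: s stays 22.0000
seg 3 [115.2°–203.5°] simple-harmonic, h=-21: full span → s += -21 → s = 1.0000
seg 4 [203.5°–256.3°] cycloidal, h=5: θ=226.5° here. β=23, B=52.8. 5·(0.4356 − sin(2π·0.4356)/(2π)) = 1.8648 → s = 2.8648
radial distance = base radius + s = 40 + 2.8648 = 42.8648

42.8648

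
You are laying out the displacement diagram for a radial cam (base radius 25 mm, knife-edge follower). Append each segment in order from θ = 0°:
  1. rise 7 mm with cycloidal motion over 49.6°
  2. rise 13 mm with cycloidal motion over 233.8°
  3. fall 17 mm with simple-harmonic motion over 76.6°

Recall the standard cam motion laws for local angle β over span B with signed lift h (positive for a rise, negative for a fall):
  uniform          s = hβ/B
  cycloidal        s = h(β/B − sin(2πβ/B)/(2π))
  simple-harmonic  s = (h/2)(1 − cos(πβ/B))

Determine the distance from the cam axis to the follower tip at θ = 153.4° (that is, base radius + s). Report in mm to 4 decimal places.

seg 1 [0°–49.6°] cycloidal, h=7: full span → s += 7 → s = 7.0000
seg 2 [49.6°–283.4°] cycloidal, h=13: θ=153.4° here. β=103.8, B=233.8. 13·(0.4440 − sin(2π·0.4440)/(2π)) = 5.0582 → s = 12.0582
radial distance = base radius + s = 25 + 12.0582 = 37.0582

37.0582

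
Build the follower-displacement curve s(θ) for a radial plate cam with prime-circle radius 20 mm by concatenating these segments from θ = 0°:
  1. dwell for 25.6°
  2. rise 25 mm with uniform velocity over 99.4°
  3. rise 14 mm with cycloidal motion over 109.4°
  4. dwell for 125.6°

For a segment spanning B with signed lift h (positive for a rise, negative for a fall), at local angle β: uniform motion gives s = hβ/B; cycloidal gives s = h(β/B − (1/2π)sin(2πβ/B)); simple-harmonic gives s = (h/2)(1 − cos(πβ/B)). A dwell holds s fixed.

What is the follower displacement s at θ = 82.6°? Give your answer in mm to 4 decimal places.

seg 1 [0°–25.6°] dwell: s stays 0.0000
seg 2 [25.6°–125°] uniform, h=25: θ=82.6° here. β=57, B=99.4. 25·57/99.4 = 14.3360 → s = 14.3360

14.3360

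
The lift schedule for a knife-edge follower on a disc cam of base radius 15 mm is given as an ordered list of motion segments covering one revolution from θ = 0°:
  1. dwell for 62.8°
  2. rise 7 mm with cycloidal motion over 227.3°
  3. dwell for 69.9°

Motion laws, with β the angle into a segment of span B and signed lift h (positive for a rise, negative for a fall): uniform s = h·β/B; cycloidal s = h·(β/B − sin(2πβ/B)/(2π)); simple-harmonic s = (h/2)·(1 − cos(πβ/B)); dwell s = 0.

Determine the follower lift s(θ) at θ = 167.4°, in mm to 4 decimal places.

seg 1 [0°–62.8°] dwell: s stays 0.0000
seg 2 [62.8°–290.1°] cycloidal, h=7: θ=167.4° here. β=104.6, B=227.3. 7·(0.4602 − sin(2π·0.4602)/(2π)) = 2.9455 → s = 2.9455

2.9455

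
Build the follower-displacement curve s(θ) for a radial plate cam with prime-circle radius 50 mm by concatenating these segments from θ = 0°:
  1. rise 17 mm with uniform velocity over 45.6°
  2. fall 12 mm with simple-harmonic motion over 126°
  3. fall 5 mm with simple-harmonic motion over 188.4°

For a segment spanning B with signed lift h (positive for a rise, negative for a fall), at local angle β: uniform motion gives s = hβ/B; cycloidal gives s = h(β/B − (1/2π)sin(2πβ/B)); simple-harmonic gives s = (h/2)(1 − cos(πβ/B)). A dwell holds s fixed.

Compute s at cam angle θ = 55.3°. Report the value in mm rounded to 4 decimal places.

seg 1 [0°–45.6°] uniform, h=17: full span → s += 17 → s = 17.0000
seg 2 [45.6°–171.6°] simple-harmonic, h=-12: θ=55.3° here. β=9.7, B=126. -12/2·(1 − cos(π·0.0770)) = -0.1746 → s = 16.8254

16.8254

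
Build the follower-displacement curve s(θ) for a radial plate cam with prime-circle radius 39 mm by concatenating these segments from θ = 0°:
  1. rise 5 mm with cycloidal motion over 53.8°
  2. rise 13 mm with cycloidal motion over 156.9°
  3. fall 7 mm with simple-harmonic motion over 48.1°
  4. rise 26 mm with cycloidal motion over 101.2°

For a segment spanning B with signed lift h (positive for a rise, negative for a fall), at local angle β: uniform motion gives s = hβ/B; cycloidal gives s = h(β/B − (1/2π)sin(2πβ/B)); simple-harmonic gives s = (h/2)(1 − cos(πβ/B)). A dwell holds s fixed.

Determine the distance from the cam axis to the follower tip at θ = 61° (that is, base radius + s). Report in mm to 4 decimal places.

seg 1 [0°–53.8°] cycloidal, h=5: full span → s += 5 → s = 5.0000
seg 2 [53.8°–210.7°] cycloidal, h=13: θ=61° here. β=7.2, B=156.9. 13·(0.0459 − sin(2π·0.0459)/(2π)) = 0.0082 → s = 5.0082
radial distance = base radius + s = 39 + 5.0082 = 44.0082

44.0082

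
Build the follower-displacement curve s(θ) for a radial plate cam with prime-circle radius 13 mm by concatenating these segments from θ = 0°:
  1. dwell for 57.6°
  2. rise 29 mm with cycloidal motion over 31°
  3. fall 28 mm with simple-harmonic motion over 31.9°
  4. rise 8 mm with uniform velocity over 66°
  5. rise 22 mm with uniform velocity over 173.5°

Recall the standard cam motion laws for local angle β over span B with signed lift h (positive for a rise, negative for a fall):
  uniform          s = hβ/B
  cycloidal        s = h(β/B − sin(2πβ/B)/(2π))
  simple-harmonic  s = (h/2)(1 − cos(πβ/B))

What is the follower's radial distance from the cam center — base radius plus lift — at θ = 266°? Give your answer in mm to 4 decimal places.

seg 1 [0°–57.6°] dwell: s stays 0.0000
seg 2 [57.6°–88.6°] cycloidal, h=29: full span → s += 29 → s = 29.0000
seg 3 [88.6°–120.5°] simple-harmonic, h=-28: full span → s += -28 → s = 1.0000
seg 4 [120.5°–186.5°] uniform, h=8: full span → s += 8 → s = 9.0000
seg 5 [186.5°–360°] uniform, h=22: θ=266° here. β=79.5, B=173.5. 22·79.5/173.5 = 10.0807 → s = 19.0807
radial distance = base radius + s = 13 + 19.0807 = 32.0807

32.0807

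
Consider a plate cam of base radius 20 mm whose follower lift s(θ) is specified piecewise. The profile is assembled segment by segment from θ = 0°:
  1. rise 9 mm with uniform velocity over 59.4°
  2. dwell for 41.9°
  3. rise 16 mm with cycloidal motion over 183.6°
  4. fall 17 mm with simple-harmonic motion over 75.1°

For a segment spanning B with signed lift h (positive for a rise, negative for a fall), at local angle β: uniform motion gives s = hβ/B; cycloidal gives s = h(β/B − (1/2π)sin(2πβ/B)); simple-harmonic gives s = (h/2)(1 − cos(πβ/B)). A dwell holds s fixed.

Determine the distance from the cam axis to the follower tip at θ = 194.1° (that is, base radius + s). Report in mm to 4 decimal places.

seg 1 [0°–59.4°] uniform, h=9: full span → s += 9 → s = 9.0000
seg 2 [59.4°–101.3°] dwell: s stays 9.0000
seg 3 [101.3°–284.9°] cycloidal, h=16: θ=194.1° here. β=92.8, B=183.6. 16·(0.5054 − sin(2π·0.5054)/(2π)) = 8.1743 → s = 17.1743
radial distance = base radius + s = 20 + 17.1743 = 37.1743

37.1743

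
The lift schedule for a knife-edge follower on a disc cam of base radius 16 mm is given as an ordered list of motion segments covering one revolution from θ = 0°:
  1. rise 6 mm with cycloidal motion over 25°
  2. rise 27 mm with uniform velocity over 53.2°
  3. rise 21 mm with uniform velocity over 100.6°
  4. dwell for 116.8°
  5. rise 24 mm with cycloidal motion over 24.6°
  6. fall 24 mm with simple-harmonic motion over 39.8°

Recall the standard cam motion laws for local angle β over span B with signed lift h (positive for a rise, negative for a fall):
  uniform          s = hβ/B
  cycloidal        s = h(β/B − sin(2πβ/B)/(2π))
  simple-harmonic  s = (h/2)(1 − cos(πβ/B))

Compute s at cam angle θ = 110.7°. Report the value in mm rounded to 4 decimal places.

seg 1 [0°–25°] cycloidal, h=6: full span → s += 6 → s = 6.0000
seg 2 [25°–78.2°] uniform, h=27: full span → s += 27 → s = 33.0000
seg 3 [78.2°–178.8°] uniform, h=21: θ=110.7° here. β=32.5, B=100.6. 21·32.5/100.6 = 6.7843 → s = 39.7843

39.7843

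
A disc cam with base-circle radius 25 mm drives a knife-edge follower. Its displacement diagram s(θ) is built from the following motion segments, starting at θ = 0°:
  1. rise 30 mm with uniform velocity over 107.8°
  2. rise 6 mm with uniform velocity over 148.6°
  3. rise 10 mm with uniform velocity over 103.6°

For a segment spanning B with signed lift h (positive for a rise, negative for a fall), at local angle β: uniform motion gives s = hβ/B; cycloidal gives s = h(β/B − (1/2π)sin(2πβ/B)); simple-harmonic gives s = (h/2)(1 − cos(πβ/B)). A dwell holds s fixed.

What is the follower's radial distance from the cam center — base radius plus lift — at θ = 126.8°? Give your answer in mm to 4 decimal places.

seg 1 [0°–107.8°] uniform, h=30: full span → s += 30 → s = 30.0000
seg 2 [107.8°–256.4°] uniform, h=6: θ=126.8° here. β=19, B=148.6. 6·19/148.6 = 0.7672 → s = 30.7672
radial distance = base radius + s = 25 + 30.7672 = 55.7672

55.7672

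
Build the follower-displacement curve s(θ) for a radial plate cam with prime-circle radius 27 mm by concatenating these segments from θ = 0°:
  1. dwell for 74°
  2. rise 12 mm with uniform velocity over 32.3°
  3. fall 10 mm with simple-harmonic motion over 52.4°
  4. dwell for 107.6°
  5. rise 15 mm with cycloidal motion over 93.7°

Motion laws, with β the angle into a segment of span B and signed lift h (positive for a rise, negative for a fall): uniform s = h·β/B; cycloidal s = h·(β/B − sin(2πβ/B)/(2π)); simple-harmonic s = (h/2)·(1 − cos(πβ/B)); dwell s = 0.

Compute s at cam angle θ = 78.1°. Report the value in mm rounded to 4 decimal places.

seg 1 [0°–74°] dwell: s stays 0.0000
seg 2 [74°–106.3°] uniform, h=12: θ=78.1° here. β=4.1, B=32.3. 12·4.1/32.3 = 1.5232 → s = 1.5232

1.5232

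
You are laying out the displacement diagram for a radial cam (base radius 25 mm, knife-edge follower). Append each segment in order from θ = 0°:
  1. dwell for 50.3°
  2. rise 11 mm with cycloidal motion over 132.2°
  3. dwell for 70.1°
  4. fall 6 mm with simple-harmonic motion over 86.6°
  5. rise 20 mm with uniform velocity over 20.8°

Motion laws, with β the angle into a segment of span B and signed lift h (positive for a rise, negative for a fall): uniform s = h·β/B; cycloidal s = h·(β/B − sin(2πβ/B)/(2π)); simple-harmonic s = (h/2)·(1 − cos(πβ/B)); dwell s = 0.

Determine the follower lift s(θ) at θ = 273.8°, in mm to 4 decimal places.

seg 1 [0°–50.3°] dwell: s stays 0.0000
seg 2 [50.3°–182.5°] cycloidal, h=11: full span → s += 11 → s = 11.0000
seg 3 [182.5°–252.6°] dwell: s stays 11.0000
seg 4 [252.6°–339.2°] simple-harmonic, h=-6: θ=273.8° here. β=21.2, B=86.6. -6/2·(1 − cos(π·0.2448)) = -0.8443 → s = 10.1557

10.1557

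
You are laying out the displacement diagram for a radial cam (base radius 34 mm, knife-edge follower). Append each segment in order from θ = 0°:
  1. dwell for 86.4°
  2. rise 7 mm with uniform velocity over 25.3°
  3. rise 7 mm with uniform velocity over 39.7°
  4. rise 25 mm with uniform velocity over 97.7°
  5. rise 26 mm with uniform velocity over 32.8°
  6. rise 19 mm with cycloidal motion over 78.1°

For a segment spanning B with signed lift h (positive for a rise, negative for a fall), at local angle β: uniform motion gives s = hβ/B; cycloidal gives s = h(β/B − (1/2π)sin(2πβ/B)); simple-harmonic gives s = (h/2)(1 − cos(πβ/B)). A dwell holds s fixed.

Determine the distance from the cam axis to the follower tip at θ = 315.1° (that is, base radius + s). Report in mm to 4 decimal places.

seg 1 [0°–86.4°] dwell: s stays 0.0000
seg 2 [86.4°–111.7°] uniform, h=7: full span → s += 7 → s = 7.0000
seg 3 [111.7°–151.4°] uniform, h=7: full span → s += 7 → s = 14.0000
seg 4 [151.4°–249.1°] uniform, h=25: full span → s += 25 → s = 39.0000
seg 5 [249.1°–281.9°] uniform, h=26: full span → s += 26 → s = 65.0000
seg 6 [281.9°–360°] cycloidal, h=19: θ=315.1° here. β=33.2, B=78.1. 19·(0.4251 − sin(2π·0.4251)/(2π)) = 6.7056 → s = 71.7056
radial distance = base radius + s = 34 + 71.7056 = 105.7056

105.7056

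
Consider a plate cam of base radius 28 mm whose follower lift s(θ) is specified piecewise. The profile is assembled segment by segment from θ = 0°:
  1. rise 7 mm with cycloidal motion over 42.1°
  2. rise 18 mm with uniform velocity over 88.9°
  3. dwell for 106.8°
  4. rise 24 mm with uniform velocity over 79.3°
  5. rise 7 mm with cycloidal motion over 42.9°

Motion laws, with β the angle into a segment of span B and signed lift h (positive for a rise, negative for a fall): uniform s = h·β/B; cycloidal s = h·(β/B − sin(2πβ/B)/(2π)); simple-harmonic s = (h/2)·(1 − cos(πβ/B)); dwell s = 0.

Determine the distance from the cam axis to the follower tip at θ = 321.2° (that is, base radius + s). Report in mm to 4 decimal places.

seg 1 [0°–42.1°] cycloidal, h=7: full span → s += 7 → s = 7.0000
seg 2 [42.1°–131°] uniform, h=18: full span → s += 18 → s = 25.0000
seg 3 [131°–237.8°] dwell: s stays 25.0000
seg 4 [237.8°–317.1°] uniform, h=24: full span → s += 24 → s = 49.0000
seg 5 [317.1°–360°] cycloidal, h=7: θ=321.2° here. β=4.1, B=42.9. 7·(0.0956 − sin(2π·0.0956)/(2π)) = 0.0395 → s = 49.0395
radial distance = base radius + s = 28 + 49.0395 = 77.0395

77.0395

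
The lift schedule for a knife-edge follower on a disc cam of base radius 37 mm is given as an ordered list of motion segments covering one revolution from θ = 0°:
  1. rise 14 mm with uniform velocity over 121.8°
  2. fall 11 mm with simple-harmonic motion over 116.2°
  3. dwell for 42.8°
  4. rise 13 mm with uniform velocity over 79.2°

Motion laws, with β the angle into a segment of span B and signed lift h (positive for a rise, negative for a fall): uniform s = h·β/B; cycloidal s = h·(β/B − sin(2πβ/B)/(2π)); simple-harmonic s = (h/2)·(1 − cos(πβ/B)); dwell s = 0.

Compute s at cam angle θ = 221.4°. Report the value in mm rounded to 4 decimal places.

seg 1 [0°–121.8°] uniform, h=14: full span → s += 14 → s = 14.0000
seg 2 [121.8°–238°] simple-harmonic, h=-11: θ=221.4° here. β=99.6, B=116.2. -11/2·(1 − cos(π·0.8571)) = -10.4553 → s = 3.5447

3.5447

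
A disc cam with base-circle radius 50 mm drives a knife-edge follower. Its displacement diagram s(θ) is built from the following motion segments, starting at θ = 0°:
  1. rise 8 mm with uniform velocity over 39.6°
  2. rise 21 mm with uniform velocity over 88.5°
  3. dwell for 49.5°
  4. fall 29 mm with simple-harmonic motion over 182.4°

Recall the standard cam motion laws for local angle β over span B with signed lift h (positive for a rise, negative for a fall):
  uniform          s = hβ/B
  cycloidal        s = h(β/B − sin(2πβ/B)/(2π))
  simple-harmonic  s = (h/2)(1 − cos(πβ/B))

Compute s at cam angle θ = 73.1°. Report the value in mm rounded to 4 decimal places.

seg 1 [0°–39.6°] uniform, h=8: full span → s += 8 → s = 8.0000
seg 2 [39.6°–128.1°] uniform, h=21: θ=73.1° here. β=33.5, B=88.5. 21·33.5/88.5 = 7.9492 → s = 15.9492

15.9492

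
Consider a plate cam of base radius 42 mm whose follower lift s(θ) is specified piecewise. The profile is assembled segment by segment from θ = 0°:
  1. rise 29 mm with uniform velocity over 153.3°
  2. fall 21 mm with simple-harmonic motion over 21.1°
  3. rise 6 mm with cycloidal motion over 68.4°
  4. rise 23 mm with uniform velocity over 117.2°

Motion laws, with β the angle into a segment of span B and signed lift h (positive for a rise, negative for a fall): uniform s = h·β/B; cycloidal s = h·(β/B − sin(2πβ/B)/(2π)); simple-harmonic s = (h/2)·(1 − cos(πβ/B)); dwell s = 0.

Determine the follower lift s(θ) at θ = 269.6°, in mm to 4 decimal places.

seg 1 [0°–153.3°] uniform, h=29: full span → s += 29 → s = 29.0000
seg 2 [153.3°–174.4°] simple-harmonic, h=-21: full span → s += -21 → s = 8.0000
seg 3 [174.4°–242.8°] cycloidal, h=6: full span → s += 6 → s = 14.0000
seg 4 [242.8°–360°] uniform, h=23: θ=269.6° here. β=26.8, B=117.2. 23·26.8/117.2 = 5.2594 → s = 19.2594

19.2594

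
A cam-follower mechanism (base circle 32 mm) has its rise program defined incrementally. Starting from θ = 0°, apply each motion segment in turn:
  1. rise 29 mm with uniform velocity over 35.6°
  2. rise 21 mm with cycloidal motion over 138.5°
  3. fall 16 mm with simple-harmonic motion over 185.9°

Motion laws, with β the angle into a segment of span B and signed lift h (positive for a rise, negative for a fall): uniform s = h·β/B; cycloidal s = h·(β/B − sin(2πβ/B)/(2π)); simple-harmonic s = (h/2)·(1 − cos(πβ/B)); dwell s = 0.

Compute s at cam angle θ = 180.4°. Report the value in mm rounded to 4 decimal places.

seg 1 [0°–35.6°] uniform, h=29: full span → s += 29 → s = 29.0000
seg 2 [35.6°–174.1°] cycloidal, h=21: full span → s += 21 → s = 50.0000
seg 3 [174.1°–360°] simple-harmonic, h=-16: θ=180.4° here. β=6.3, B=185.9. -16/2·(1 − cos(π·0.0339)) = -0.0453 → s = 49.9547

49.9547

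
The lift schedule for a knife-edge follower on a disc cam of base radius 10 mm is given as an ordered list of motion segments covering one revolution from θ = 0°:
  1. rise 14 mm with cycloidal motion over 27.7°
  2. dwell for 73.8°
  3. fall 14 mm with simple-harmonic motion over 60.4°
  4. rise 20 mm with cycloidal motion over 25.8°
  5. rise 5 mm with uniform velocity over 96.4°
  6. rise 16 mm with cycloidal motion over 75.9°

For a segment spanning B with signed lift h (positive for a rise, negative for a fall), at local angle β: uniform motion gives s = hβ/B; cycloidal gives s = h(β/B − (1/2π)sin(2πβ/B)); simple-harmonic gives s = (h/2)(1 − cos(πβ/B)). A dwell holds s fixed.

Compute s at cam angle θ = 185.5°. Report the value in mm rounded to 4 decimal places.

seg 1 [0°–27.7°] cycloidal, h=14: full span → s += 14 → s = 14.0000
seg 2 [27.7°–101.5°] dwell: s stays 14.0000
seg 3 [101.5°–161.9°] simple-harmonic, h=-14: full span → s += -14 → s = 0.0000
seg 4 [161.9°–187.7°] cycloidal, h=20: θ=185.5° here. β=23.6, B=25.8. 20·(0.9147 − sin(2π·0.9147)/(2π)) = 19.9196 → s = 19.9196

19.9196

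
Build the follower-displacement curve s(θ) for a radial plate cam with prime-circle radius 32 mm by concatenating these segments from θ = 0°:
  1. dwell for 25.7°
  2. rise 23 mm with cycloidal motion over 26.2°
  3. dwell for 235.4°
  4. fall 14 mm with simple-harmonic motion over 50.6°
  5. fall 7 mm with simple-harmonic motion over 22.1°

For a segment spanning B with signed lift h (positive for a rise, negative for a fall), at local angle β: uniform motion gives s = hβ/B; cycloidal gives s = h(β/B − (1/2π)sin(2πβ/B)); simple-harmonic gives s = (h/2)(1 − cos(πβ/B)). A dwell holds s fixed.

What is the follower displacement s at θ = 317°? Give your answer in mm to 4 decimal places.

seg 1 [0°–25.7°] dwell: s stays 0.0000
seg 2 [25.7°–51.9°] cycloidal, h=23: full span → s += 23 → s = 23.0000
seg 3 [51.9°–287.3°] dwell: s stays 23.0000
seg 4 [287.3°–337.9°] simple-harmonic, h=-14: θ=317° here. β=29.7, B=50.6. -14/2·(1 − cos(π·0.5870)) = -8.8886 → s = 14.1114

14.1114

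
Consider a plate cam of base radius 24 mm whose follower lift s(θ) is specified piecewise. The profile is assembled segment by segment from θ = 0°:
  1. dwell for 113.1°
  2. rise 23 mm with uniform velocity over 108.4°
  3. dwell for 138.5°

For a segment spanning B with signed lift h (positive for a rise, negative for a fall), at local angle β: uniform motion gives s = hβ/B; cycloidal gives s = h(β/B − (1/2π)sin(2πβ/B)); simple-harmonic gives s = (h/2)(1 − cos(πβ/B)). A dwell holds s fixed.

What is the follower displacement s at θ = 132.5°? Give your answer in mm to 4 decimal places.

seg 1 [0°–113.1°] dwell: s stays 0.0000
seg 2 [113.1°–221.5°] uniform, h=23: θ=132.5° here. β=19.4, B=108.4. 23·19.4/108.4 = 4.1162 → s = 4.1162

4.1162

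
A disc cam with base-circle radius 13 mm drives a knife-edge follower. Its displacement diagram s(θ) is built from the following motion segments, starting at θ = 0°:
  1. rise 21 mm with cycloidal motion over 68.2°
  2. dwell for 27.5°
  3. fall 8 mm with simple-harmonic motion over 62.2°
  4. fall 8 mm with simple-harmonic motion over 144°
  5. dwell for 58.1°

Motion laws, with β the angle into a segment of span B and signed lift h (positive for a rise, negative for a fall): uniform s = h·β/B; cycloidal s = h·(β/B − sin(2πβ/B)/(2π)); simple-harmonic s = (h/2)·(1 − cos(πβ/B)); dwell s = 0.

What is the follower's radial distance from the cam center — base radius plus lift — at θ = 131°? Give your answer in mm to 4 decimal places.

seg 1 [0°–68.2°] cycloidal, h=21: full span → s += 21 → s = 21.0000
seg 2 [68.2°–95.7°] dwell: s stays 21.0000
seg 3 [95.7°–157.9°] simple-harmonic, h=-8: θ=131° here. β=35.3, B=62.2. -8/2·(1 − cos(π·0.5675)) = -4.8422 → s = 16.1578
radial distance = base radius + s = 13 + 16.1578 = 29.1578

29.1578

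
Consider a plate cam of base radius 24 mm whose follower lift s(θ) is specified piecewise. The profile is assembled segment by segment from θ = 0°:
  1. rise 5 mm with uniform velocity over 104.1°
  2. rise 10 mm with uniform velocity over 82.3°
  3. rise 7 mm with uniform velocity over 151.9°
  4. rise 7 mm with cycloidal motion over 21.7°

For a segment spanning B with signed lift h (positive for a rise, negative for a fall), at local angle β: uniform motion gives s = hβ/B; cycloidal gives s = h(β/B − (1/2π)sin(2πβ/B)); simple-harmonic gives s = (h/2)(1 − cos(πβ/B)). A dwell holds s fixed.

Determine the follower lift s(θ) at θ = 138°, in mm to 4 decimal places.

seg 1 [0°–104.1°] uniform, h=5: full span → s += 5 → s = 5.0000
seg 2 [104.1°–186.4°] uniform, h=10: θ=138° here. β=33.9, B=82.3. 10·33.9/82.3 = 4.1191 → s = 9.1191

9.1191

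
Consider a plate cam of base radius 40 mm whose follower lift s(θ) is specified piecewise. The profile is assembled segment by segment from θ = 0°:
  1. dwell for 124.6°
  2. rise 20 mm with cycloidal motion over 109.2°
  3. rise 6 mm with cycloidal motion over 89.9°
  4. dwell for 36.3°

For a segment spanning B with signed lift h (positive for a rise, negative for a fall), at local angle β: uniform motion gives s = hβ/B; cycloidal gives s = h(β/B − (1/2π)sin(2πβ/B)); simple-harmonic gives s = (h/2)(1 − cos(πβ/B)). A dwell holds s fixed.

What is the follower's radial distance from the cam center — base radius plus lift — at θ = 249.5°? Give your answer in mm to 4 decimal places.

seg 1 [0°–124.6°] dwell: s stays 0.0000
seg 2 [124.6°–233.8°] cycloidal, h=20: full span → s += 20 → s = 20.0000
seg 3 [233.8°–323.7°] cycloidal, h=6: θ=249.5° here. β=15.7, B=89.9. 6·(0.1746 − sin(2π·0.1746)/(2π)) = 0.1980 → s = 20.1980
radial distance = base radius + s = 40 + 20.1980 = 60.1980

60.1980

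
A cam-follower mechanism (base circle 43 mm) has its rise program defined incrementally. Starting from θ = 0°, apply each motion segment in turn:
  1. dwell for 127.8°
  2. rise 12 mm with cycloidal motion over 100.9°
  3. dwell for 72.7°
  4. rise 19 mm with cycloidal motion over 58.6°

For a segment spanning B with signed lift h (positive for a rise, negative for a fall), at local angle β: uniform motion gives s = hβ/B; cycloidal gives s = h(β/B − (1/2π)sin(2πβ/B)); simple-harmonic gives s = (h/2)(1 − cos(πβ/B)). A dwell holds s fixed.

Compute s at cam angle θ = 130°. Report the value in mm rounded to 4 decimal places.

seg 1 [0°–127.8°] dwell: s stays 0.0000
seg 2 [127.8°–228.7°] cycloidal, h=12: θ=130° here. β=2.2, B=100.9. 12·(0.0218 − sin(2π·0.0218)/(2π)) = 0.0008 → s = 0.0008

0.0008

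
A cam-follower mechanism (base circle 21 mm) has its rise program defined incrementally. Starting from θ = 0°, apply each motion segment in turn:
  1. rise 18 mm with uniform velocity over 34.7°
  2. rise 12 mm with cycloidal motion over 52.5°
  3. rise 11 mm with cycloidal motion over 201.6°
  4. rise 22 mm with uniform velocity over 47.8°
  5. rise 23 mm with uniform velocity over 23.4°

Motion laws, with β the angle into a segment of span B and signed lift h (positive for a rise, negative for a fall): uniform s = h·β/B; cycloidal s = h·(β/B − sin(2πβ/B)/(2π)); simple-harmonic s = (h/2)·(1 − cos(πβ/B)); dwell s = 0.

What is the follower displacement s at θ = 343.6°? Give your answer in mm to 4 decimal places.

seg 1 [0°–34.7°] uniform, h=18: full span → s += 18 → s = 18.0000
seg 2 [34.7°–87.2°] cycloidal, h=12: full span → s += 12 → s = 30.0000
seg 3 [87.2°–288.8°] cycloidal, h=11: full span → s += 11 → s = 41.0000
seg 4 [288.8°–336.6°] uniform, h=22: full span → s += 22 → s = 63.0000
seg 5 [336.6°–360°] uniform, h=23: θ=343.6° here. β=7, B=23.4. 23·7/23.4 = 6.8803 → s = 69.8803

69.8803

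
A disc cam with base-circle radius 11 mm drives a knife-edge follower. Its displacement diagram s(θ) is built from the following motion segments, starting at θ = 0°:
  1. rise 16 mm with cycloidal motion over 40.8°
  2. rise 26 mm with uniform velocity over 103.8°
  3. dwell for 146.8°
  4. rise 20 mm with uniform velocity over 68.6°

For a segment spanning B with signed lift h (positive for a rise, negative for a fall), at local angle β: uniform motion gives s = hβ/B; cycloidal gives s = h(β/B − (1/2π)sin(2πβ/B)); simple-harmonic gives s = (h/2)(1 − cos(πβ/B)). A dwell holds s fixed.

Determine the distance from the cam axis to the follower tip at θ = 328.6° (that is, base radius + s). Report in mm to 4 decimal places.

seg 1 [0°–40.8°] cycloidal, h=16: full span → s += 16 → s = 16.0000
seg 2 [40.8°–144.6°] uniform, h=26: full span → s += 26 → s = 42.0000
seg 3 [144.6°–291.4°] dwell: s stays 42.0000
seg 4 [291.4°–360°] uniform, h=20: θ=328.6° here. β=37.2, B=68.6. 20·37.2/68.6 = 10.8455 → s = 52.8455
radial distance = base radius + s = 11 + 52.8455 = 63.8455

63.8455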